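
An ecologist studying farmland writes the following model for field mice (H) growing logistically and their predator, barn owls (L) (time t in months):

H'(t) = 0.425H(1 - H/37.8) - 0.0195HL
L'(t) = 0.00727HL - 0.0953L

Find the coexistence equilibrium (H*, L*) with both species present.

H* ≈ 13.1, L* ≈ 14.2

From dL/dt = 0 with L > 0: 0.00727H* = 0.0953, so H* = 13.1.
Substitute into dH/dt = 0: 0.425(1 - 13.1/37.8) = 0.0195L*.
The bracket is 0.653, giving L* = 0.278/0.0195 = 14.2.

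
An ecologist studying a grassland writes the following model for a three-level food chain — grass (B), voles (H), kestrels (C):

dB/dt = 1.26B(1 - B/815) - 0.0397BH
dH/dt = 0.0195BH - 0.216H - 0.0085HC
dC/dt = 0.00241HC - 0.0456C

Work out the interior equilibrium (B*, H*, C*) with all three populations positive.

B* ≈ 329, H* ≈ 18.9, C* ≈ 730

From dC/dt = 0: 0.00241H* = 0.0456, so H* = 18.9.
From dB/dt = 0: 1.26(1 - B*/815) = 0.0397·18.9, giving B* = 815·(1 - 0.596) = 329.
From dH/dt = 0: 0.0195·329 - 0.216 = 0.0085C*, so C* = 6.2/0.0085 = 730.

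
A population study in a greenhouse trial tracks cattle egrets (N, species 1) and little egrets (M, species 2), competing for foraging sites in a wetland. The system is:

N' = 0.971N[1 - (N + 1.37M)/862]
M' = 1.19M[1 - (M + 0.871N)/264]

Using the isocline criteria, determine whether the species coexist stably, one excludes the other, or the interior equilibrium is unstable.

species 1 excludes species 2

Compare the nullcline intercepts: K1/α12 = 862/1.37 = 629 > K2 = 264; K2/α21 = 264/0.871 = 303 < K1 = 862.
Since the inequalities point opposite ways, species 1 can invade but species 2 cannot.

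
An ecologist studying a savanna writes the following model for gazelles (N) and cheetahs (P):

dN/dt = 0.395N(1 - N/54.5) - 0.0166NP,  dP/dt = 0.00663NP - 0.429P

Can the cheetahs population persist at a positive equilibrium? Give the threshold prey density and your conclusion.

The predator equation gives dP/dt > 0 only when N > 0.429/0.00663 = 64.7.
Without the predator, N → K = 54.5. Since 54.5 < 64.7, the predator cannot invade.

Threshold N = 64.7; K < 64.7, so no, the predator goes extinct.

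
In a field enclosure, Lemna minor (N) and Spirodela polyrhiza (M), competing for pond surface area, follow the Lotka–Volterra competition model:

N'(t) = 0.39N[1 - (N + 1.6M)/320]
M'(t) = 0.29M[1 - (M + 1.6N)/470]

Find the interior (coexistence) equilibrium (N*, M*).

Setting both brackets to zero gives the nullclines N + 1.6M = 320 and 1.6N + M = 470.
Substituting M = 470 - 1.6N into the first: N(1 - 1.6·1.6) = 320 - 1.6·470.
So N* = -432/-1.56 = 277, and then M* = 470 - 1.6·277 = 26.9.

N* ≈ 277, M* ≈ 26.9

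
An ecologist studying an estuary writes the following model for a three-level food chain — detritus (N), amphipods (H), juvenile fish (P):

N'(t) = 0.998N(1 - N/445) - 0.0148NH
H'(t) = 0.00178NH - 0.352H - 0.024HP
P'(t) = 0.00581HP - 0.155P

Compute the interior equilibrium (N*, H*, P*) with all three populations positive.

From dP/dt = 0: 0.00581H* = 0.155, so H* = 26.7.
From dN/dt = 0: 0.998(1 - N*/445) = 0.0148·26.7, giving N* = 445·(1 - 0.396) = 269.
From dH/dt = 0: 0.00178·269 - 0.352 = 0.024P*, so P* = 0.127/0.024 = 5.28.

N* ≈ 269, H* ≈ 26.7, P* ≈ 5.28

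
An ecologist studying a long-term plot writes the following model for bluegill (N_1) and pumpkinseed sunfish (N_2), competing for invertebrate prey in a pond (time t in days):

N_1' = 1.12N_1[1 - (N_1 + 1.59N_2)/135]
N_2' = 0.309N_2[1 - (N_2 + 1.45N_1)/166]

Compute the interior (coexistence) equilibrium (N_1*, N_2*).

Setting both brackets to zero gives the nullclines N_1 + 1.59N_2 = 135 and 1.45N_1 + N_2 = 166.
Substituting N_2 = 166 - 1.45N_1 into the first: N_1(1 - 1.59·1.45) = 135 - 1.59·166.
So N_1* = -129/-1.31 = 98.8, and then N_2* = 166 - 1.45·98.8 = 22.8.

N_1* ≈ 98.8, N_2* ≈ 22.8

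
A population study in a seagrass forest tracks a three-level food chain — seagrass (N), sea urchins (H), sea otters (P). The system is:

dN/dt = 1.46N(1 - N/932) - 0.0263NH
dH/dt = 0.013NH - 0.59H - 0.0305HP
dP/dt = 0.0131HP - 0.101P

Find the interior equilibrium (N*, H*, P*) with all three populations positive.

N* ≈ 803, H* ≈ 7.71, P* ≈ 323

From dP/dt = 0: 0.0131H* = 0.101, so H* = 7.71.
From dN/dt = 0: 1.46(1 - N*/932) = 0.0263·7.71, giving N* = 932·(1 - 0.139) = 803.
From dH/dt = 0: 0.013·803 - 0.59 = 0.0305P*, so P* = 9.84/0.0305 = 323.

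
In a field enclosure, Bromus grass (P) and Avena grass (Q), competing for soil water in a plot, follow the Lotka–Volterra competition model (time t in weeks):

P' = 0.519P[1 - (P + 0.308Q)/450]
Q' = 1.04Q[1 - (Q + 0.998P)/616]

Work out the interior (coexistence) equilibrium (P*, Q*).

Setting both brackets to zero gives the nullclines P + 0.308Q = 450 and 0.998P + Q = 616.
Substituting Q = 616 - 0.998P into the first: P(1 - 0.308·0.998) = 450 - 0.308·616.
So P* = 260/0.693 = 376, and then Q* = 616 - 0.998·376 = 241.

P* ≈ 376, Q* ≈ 241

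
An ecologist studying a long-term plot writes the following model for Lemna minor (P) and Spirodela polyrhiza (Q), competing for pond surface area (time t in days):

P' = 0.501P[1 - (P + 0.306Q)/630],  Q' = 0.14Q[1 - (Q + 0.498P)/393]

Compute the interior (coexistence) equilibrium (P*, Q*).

P* ≈ 601, Q* ≈ 93.5

Setting both brackets to zero gives the nullclines P + 0.306Q = 630 and 0.498P + Q = 393.
Substituting Q = 393 - 0.498P into the first: P(1 - 0.306·0.498) = 630 - 0.306·393.
So P* = 510/0.848 = 601, and then Q* = 393 - 0.498·601 = 93.5.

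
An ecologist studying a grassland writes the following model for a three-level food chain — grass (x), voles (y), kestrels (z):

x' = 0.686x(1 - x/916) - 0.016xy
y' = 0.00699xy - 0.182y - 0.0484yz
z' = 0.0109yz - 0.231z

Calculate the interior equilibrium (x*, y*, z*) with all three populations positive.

From dz/dt = 0: 0.0109y* = 0.231, so y* = 21.2.
From dx/dt = 0: 0.686(1 - x*/916) = 0.016·21.2, giving x* = 916·(1 - 0.494) = 463.
From dy/dt = 0: 0.00699·463 - 0.182 = 0.0484z*, so z* = 3.06/0.0484 = 63.1.

x* ≈ 463, y* ≈ 21.2, z* ≈ 63.1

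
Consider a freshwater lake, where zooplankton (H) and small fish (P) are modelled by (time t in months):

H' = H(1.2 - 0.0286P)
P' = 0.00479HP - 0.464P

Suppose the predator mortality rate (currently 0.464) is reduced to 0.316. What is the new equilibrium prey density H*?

At the interior fixed point, setting dP/dt = 0 with P > 0 fixes H* = (predator death rate)/(HP coefficient) — independent of the other coefficients.
With the change, H* = 0.316/0.00479 = 66; it falls from 96.9.

H* ≈ 66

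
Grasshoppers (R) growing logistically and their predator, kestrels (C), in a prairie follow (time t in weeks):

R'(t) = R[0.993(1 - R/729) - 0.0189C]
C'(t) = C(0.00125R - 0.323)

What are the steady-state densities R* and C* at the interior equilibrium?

From dC/dt = 0 with C > 0: 0.00125R* = 0.323, so R* = 258.
Substitute into dR/dt = 0: 0.993(1 - 258/729) = 0.0189C*.
The bracket is 0.646, giving C* = 0.641/0.0189 = 33.9.

R* ≈ 258, C* ≈ 33.9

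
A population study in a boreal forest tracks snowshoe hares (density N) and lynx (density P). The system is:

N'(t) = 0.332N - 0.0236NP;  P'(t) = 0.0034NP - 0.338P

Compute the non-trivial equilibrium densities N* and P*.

N* ≈ 99.4, P* ≈ 14.1

Set dP/dt = 0 with P > 0: 0.0034N - 0.338 = 0, so N* = 0.338/0.0034 = 99.4.
Set dN/dt = 0 with N > 0: 0.332 - 0.0236P = 0, so P* = 0.332/0.0236 = 14.1.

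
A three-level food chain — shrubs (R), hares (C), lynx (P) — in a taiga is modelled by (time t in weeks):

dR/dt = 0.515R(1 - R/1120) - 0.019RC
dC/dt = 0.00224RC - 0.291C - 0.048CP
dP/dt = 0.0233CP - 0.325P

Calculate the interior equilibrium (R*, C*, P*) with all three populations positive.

R* ≈ 544, C* ≈ 13.9, P* ≈ 19.3

From dP/dt = 0: 0.0233C* = 0.325, so C* = 13.9.
From dR/dt = 0: 0.515(1 - R*/1120) = 0.019·13.9, giving R* = 1120·(1 - 0.515) = 544.
From dC/dt = 0: 0.00224·544 - 0.291 = 0.048P*, so P* = 0.927/0.048 = 19.3.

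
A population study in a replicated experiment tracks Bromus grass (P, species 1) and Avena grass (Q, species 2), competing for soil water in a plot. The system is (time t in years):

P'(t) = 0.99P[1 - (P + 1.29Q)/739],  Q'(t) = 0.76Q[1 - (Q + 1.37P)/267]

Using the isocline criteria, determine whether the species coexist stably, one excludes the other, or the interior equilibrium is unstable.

Compare the nullcline intercepts: K1/α12 = 739/1.29 = 573 > K2 = 267; K2/α21 = 267/1.37 = 195 < K1 = 739.
Since the inequalities point opposite ways, species 1 can invade but species 2 cannot.

species 1 excludes species 2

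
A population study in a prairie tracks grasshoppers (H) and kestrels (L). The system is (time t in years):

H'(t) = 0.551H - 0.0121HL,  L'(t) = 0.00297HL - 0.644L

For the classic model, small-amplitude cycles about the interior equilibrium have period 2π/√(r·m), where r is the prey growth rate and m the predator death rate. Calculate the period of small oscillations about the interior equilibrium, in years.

T ≈ 10.5 years

Here r = 0.551 and m = 0.644, so r·m = 0.355.
ω = √0.355 = 0.596 per year, hence T = 2π/ω ≈ 10.5 years.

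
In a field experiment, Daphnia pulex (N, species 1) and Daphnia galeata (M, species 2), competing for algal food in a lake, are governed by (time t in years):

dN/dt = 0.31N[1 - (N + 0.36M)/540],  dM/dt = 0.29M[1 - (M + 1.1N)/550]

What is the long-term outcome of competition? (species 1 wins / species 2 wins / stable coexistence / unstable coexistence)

Compare the nullcline intercepts: K1/α12 = 540/0.36 = 1500 > K2 = 550; K2/α21 = 550/1.1 = 500 < K1 = 540.
Since the inequalities point opposite ways, species 1 can invade but species 2 cannot.

species 1 excludes species 2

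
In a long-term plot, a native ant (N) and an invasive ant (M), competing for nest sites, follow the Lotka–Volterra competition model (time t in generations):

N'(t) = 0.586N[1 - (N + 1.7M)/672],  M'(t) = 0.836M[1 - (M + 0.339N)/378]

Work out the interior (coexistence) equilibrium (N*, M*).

Setting both brackets to zero gives the nullclines N + 1.7M = 672 and 0.339N + M = 378.
Substituting M = 378 - 0.339N into the first: N(1 - 1.7·0.339) = 672 - 1.7·378.
So N* = 29.4/0.424 = 69.4, and then M* = 378 - 0.339·69.4 = 354.

N* ≈ 69.4, M* ≈ 354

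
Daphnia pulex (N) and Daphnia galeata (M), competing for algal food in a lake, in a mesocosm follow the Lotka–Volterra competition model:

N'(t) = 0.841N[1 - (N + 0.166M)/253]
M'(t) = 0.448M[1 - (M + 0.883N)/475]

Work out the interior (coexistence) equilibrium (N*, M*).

Setting both brackets to zero gives the nullclines N + 0.166M = 253 and 0.883N + M = 475.
Substituting M = 475 - 0.883N into the first: N(1 - 0.166·0.883) = 253 - 0.166·475.
So N* = 174/0.853 = 204, and then M* = 475 - 0.883·204 = 295.

N* ≈ 204, M* ≈ 295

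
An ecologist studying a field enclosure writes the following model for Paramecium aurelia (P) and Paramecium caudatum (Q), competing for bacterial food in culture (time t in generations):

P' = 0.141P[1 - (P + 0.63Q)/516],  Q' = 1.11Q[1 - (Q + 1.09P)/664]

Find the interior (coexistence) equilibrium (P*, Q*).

Setting both brackets to zero gives the nullclines P + 0.63Q = 516 and 1.09P + Q = 664.
Substituting Q = 664 - 1.09P into the first: P(1 - 0.63·1.09) = 516 - 0.63·664.
So P* = 97.7/0.313 = 312, and then Q* = 664 - 1.09·312 = 324.

P* ≈ 312, Q* ≈ 324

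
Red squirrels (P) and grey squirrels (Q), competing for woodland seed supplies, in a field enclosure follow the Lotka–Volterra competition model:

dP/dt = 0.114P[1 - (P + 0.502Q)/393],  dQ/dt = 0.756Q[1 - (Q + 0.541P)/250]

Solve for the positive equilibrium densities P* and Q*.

Setting both brackets to zero gives the nullclines P + 0.502Q = 393 and 0.541P + Q = 250.
Substituting Q = 250 - 0.541P into the first: P(1 - 0.502·0.541) = 393 - 0.502·250.
So P* = 268/0.728 = 367, and then Q* = 250 - 0.541·367 = 51.3.

P* ≈ 367, Q* ≈ 51.3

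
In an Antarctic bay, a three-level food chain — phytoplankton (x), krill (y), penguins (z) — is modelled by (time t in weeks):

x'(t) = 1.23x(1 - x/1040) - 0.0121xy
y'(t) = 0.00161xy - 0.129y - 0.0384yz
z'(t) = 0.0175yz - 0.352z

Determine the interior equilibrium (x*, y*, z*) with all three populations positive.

From dz/dt = 0: 0.0175y* = 0.352, so y* = 20.1.
From dx/dt = 0: 1.23(1 - x*/1040) = 0.0121·20.1, giving x* = 1040·(1 - 0.198) = 834.
From dy/dt = 0: 0.00161·834 - 0.129 = 0.0384z*, so z* = 1.21/0.0384 = 31.6.

x* ≈ 834, y* ≈ 20.1, z* ≈ 31.6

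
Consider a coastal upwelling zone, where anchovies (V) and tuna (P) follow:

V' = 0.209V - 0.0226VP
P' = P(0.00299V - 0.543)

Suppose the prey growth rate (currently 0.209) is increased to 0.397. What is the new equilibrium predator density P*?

At the interior fixed point, setting dV/dt = 0 with V > 0 fixes P* = (prey growth rate)/(VP coefficient) — independent of the other coefficients.
With the change, P* = 0.397/0.0226 = 17.6; it rises from 9.25.

P* ≈ 17.6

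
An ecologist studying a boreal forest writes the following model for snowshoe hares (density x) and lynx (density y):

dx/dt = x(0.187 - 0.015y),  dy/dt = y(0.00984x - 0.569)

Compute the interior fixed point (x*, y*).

Set dy/dt = 0 with y > 0: 0.00984x - 0.569 = 0, so x* = 0.569/0.00984 = 57.8.
Set dx/dt = 0 with x > 0: 0.187 - 0.015y = 0, so y* = 0.187/0.015 = 12.5.

x* ≈ 57.8, y* ≈ 12.5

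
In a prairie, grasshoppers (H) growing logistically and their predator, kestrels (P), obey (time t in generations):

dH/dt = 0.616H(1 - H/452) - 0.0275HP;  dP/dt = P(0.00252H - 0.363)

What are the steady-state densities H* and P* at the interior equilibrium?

H* ≈ 144, P* ≈ 15.3

From dP/dt = 0 with P > 0: 0.00252H* = 0.363, so H* = 144.
Substitute into dH/dt = 0: 0.616(1 - 144/452) = 0.0275P*.
The bracket is 0.681, giving P* = 0.42/0.0275 = 15.3.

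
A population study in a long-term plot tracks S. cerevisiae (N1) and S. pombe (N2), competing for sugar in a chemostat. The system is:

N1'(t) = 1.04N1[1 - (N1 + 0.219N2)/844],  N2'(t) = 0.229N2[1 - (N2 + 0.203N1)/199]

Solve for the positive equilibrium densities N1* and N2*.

Setting both brackets to zero gives the nullclines N1 + 0.219N2 = 844 and 0.203N1 + N2 = 199.
Substituting N2 = 199 - 0.203N1 into the first: N1(1 - 0.219·0.203) = 844 - 0.219·199.
So N1* = 800/0.956 = 838, and then N2* = 199 - 0.203·838 = 29.

N1* ≈ 838, N2* ≈ 29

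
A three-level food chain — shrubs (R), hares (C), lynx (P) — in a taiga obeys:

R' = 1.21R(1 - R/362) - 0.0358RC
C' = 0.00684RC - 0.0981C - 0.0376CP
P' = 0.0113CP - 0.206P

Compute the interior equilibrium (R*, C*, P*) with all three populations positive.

R* ≈ 167, C* ≈ 18.2, P* ≈ 27.7

From dP/dt = 0: 0.0113C* = 0.206, so C* = 18.2.
From dR/dt = 0: 1.21(1 - R*/362) = 0.0358·18.2, giving R* = 362·(1 - 0.539) = 167.
From dC/dt = 0: 0.00684·167 - 0.0981 = 0.0376P*, so P* = 1.04/0.0376 = 27.7.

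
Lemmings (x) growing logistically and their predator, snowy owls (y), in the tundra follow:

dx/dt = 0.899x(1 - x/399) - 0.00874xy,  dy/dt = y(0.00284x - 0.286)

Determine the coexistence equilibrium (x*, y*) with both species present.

From dy/dt = 0 with y > 0: 0.00284x* = 0.286, so x* = 101.
Substitute into dx/dt = 0: 0.899(1 - 101/399) = 0.00874y*.
The bracket is 0.748, giving y* = 0.672/0.00874 = 76.9.

x* ≈ 101, y* ≈ 76.9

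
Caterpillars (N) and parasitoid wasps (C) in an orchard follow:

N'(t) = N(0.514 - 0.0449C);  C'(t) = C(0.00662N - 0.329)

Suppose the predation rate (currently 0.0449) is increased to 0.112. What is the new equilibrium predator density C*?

At the interior fixed point, setting dN/dt = 0 with N > 0 fixes C* = (prey growth rate)/(NC coefficient) — independent of the other coefficients.
With the change, C* = 0.514/0.112 = 4.59; it falls from 11.4.

C* ≈ 4.59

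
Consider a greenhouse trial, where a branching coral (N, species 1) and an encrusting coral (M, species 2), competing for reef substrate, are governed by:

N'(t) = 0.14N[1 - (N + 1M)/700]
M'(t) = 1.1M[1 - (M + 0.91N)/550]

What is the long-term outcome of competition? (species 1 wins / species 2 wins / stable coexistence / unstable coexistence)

Compare the nullcline intercepts: K1/α12 = 700/1 = 700 > K2 = 550; K2/α21 = 550/0.91 = 604 < K1 = 700.
Since the inequalities point opposite ways, species 1 can invade but species 2 cannot.

species 1 excludes species 2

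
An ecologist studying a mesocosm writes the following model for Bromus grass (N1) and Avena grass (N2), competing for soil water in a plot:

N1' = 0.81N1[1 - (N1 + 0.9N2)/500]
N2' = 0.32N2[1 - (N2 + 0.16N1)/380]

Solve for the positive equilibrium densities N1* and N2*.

Setting both brackets to zero gives the nullclines N1 + 0.9N2 = 500 and 0.16N1 + N2 = 380.
Substituting N2 = 380 - 0.16N1 into the first: N1(1 - 0.9·0.16) = 500 - 0.9·380.
So N1* = 158/0.856 = 185, and then N2* = 380 - 0.16·185 = 350.

N1* ≈ 185, N2* ≈ 350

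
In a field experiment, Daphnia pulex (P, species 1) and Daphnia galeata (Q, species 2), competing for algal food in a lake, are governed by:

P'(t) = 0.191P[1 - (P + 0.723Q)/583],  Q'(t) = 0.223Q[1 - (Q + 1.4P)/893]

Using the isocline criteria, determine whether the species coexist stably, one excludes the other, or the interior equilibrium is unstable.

Compare the nullcline intercepts: K1/α12 = 583/0.723 = 806 < K2 = 893; K2/α21 = 893/1.4 = 638 > K1 = 583.
Since the inequalities point opposite ways, species 2 can invade but species 1 cannot.

species 2 excludes species 1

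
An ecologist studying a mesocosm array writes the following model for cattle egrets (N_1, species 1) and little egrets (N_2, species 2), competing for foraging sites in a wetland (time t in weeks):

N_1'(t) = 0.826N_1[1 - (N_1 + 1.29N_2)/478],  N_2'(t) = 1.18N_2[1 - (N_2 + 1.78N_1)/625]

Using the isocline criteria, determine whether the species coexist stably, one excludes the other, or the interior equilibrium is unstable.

unstable coexistence (outcome depends on initial conditions)

Compare the nullcline intercepts: K1/α12 = 478/1.29 = 371 < K2 = 625; K2/α21 = 625/1.78 = 351 < K1 = 478.
Since both are reversed, neither can invade when rare; the interior point is a saddle.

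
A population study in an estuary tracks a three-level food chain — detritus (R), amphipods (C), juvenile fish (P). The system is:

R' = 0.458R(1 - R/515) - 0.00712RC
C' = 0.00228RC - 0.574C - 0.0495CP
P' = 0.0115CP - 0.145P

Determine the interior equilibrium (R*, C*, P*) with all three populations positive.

R* ≈ 414, C* ≈ 12.6, P* ≈ 7.48

From dP/dt = 0: 0.0115C* = 0.145, so C* = 12.6.
From dR/dt = 0: 0.458(1 - R*/515) = 0.00712·12.6, giving R* = 515·(1 - 0.196) = 414.
From dC/dt = 0: 0.00228·414 - 0.574 = 0.0495P*, so P* = 0.37/0.0495 = 7.48.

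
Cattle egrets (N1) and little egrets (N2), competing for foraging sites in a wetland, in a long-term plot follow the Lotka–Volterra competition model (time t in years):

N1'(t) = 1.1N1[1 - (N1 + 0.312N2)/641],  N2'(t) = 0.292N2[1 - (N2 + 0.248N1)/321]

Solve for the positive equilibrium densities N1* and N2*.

N1* ≈ 586, N2* ≈ 176

Setting both brackets to zero gives the nullclines N1 + 0.312N2 = 641 and 0.248N1 + N2 = 321.
Substituting N2 = 321 - 0.248N1 into the first: N1(1 - 0.312·0.248) = 641 - 0.312·321.
So N1* = 541/0.923 = 586, and then N2* = 321 - 0.248·586 = 176.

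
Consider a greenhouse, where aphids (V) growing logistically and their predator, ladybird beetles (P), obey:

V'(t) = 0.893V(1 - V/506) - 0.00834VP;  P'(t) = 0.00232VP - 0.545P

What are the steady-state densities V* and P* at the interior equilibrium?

From dP/dt = 0 with P > 0: 0.00232V* = 0.545, so V* = 235.
Substitute into dV/dt = 0: 0.893(1 - 235/506) = 0.00834P*.
The bracket is 0.536, giving P* = 0.478/0.00834 = 57.4.

V* ≈ 235, P* ≈ 57.4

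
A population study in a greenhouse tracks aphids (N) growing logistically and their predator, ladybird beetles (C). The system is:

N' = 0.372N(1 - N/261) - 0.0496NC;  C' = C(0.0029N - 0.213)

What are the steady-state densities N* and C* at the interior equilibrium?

N* ≈ 73.4, C* ≈ 5.39

From dC/dt = 0 with C > 0: 0.0029N* = 0.213, so N* = 73.4.
Substitute into dN/dt = 0: 0.372(1 - 73.4/261) = 0.0496C*.
The bracket is 0.719, giving C* = 0.267/0.0496 = 5.39.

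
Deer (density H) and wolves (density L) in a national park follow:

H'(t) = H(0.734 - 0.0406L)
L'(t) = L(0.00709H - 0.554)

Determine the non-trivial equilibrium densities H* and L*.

H* ≈ 78.1, L* ≈ 18.1

Set dL/dt = 0 with L > 0: 0.00709H - 0.554 = 0, so H* = 0.554/0.00709 = 78.1.
Set dH/dt = 0 with H > 0: 0.734 - 0.0406L = 0, so L* = 0.734/0.0406 = 18.1.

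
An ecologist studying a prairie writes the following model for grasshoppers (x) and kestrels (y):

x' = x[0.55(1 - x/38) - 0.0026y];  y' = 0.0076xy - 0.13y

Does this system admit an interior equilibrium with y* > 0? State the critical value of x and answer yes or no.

Threshold x = 17.1; K > 17.1, so yes, the predator persists.

The predator equation gives dy/dt > 0 only when x > 0.13/0.0076 = 17.1.
Without the predator, x → K = 38. Since 38 > 17.1, the predator can invade and persist.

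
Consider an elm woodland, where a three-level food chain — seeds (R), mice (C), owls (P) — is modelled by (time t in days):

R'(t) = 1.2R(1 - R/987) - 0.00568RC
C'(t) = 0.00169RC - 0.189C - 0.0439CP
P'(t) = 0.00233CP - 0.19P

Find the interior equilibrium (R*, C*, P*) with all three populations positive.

From dP/dt = 0: 0.00233C* = 0.19, so C* = 81.5.
From dR/dt = 0: 1.2(1 - R*/987) = 0.00568·81.5, giving R* = 987·(1 - 0.386) = 606.
From dC/dt = 0: 0.00169·606 - 0.189 = 0.0439P*, so P* = 0.835/0.0439 = 19.

R* ≈ 606, C* ≈ 81.5, P* ≈ 19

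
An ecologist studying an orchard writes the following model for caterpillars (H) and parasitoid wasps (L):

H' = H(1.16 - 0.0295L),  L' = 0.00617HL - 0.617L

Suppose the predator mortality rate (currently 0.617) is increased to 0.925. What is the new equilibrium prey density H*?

H* ≈ 150

At the interior fixed point, setting dL/dt = 0 with L > 0 fixes H* = (predator death rate)/(HL coefficient) — independent of the other coefficients.
With the change, H* = 0.925/0.00617 = 150; it rises from 100.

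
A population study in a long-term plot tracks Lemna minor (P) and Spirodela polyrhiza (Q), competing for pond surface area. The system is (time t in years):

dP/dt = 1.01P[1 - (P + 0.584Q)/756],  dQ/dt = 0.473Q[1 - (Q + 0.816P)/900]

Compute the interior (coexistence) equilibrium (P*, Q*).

P* ≈ 440, Q* ≈ 541

Setting both brackets to zero gives the nullclines P + 0.584Q = 756 and 0.816P + Q = 900.
Substituting Q = 900 - 0.816P into the first: P(1 - 0.584·0.816) = 756 - 0.584·900.
So P* = 230/0.523 = 440, and then Q* = 900 - 0.816·440 = 541.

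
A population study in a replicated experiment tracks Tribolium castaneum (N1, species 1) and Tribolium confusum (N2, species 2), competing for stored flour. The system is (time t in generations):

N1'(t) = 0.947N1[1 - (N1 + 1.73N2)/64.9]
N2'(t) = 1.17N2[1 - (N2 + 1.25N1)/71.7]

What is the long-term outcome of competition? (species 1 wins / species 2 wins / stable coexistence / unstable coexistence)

Compare the nullcline intercepts: K1/α12 = 64.9/1.73 = 37.5 < K2 = 71.7; K2/α21 = 71.7/1.25 = 57.4 < K1 = 64.9.
Since both are reversed, neither can invade when rare; the interior point is a saddle.

unstable coexistence (outcome depends on initial conditions)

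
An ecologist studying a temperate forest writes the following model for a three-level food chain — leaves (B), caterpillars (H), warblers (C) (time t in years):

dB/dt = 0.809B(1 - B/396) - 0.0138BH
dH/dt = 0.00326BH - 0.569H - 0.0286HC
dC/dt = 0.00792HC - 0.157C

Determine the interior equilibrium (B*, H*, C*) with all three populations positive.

B* ≈ 262, H* ≈ 19.8, C* ≈ 9.98

From dC/dt = 0: 0.00792H* = 0.157, so H* = 19.8.
From dB/dt = 0: 0.809(1 - B*/396) = 0.0138·19.8, giving B* = 396·(1 - 0.338) = 262.
From dH/dt = 0: 0.00326·262 - 0.569 = 0.0286C*, so C* = 0.285/0.0286 = 9.98.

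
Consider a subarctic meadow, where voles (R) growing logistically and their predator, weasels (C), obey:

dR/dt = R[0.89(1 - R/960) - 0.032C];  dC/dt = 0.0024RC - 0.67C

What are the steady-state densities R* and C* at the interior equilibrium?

From dC/dt = 0 with C > 0: 0.0024R* = 0.67, so R* = 279.
Substitute into dR/dt = 0: 0.89(1 - 279/960) = 0.032C*.
The bracket is 0.709, giving C* = 0.631/0.032 = 19.7.

R* ≈ 279, C* ≈ 19.7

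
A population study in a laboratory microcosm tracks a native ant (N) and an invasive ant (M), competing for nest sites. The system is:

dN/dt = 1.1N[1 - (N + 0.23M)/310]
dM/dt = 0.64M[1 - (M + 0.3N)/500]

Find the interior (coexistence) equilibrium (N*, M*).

N* ≈ 209, M* ≈ 437

Setting both brackets to zero gives the nullclines N + 0.23M = 310 and 0.3N + M = 500.
Substituting M = 500 - 0.3N into the first: N(1 - 0.23·0.3) = 310 - 0.23·500.
So N* = 195/0.931 = 209, and then M* = 500 - 0.3·209 = 437.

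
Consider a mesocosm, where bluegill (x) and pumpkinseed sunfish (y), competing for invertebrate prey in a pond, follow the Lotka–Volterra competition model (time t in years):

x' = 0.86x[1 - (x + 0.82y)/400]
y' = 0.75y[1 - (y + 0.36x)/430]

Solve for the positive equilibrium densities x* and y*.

Setting both brackets to zero gives the nullclines x + 0.82y = 400 and 0.36x + y = 430.
Substituting y = 430 - 0.36x into the first: x(1 - 0.82·0.36) = 400 - 0.82·430.
So x* = 47.4/0.705 = 67.3, and then y* = 430 - 0.36·67.3 = 406.

x* ≈ 67.3, y* ≈ 406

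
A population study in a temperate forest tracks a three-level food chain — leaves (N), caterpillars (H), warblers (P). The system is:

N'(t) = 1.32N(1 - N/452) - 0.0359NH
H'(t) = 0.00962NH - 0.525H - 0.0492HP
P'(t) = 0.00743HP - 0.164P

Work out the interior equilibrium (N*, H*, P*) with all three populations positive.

From dP/dt = 0: 0.00743H* = 0.164, so H* = 22.1.
From dN/dt = 0: 1.32(1 - N*/452) = 0.0359·22.1, giving N* = 452·(1 - 0.6) = 181.
From dH/dt = 0: 0.00962·181 - 0.525 = 0.0492P*, so P* = 1.21/0.0492 = 24.7.

N* ≈ 181, H* ≈ 22.1, P* ≈ 24.7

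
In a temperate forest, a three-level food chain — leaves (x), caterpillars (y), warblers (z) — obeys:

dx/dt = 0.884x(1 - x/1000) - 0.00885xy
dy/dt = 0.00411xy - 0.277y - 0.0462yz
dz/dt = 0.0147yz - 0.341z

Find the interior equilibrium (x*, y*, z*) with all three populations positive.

From dz/dt = 0: 0.0147y* = 0.341, so y* = 23.2.
From dx/dt = 0: 0.884(1 - x*/1000) = 0.00885·23.2, giving x* = 1000·(1 - 0.232) = 768.
From dy/dt = 0: 0.00411·768 - 0.277 = 0.0462z*, so z* = 2.88/0.0462 = 62.3.

x* ≈ 768, y* ≈ 23.2, z* ≈ 62.3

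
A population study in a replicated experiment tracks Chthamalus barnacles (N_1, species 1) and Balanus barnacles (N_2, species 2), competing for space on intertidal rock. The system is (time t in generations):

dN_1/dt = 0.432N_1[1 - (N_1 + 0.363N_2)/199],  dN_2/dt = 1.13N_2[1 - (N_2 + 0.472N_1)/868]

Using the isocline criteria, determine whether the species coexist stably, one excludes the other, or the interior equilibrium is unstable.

Compare the nullcline intercepts: K1/α12 = 199/0.363 = 548 < K2 = 868; K2/α21 = 868/0.472 = 1840 > K1 = 199.
Since the inequalities point opposite ways, species 2 can invade but species 1 cannot.

species 2 excludes species 1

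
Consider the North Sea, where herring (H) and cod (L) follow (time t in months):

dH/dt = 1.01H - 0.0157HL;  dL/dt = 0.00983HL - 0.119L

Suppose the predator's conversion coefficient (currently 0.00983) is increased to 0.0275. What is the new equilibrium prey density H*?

At the interior fixed point, setting dL/dt = 0 with L > 0 fixes H* = (predator death rate)/(HL coefficient) — independent of the other coefficients.
With the change, H* = 0.119/0.0275 = 4.33; it falls from 12.1.

H* ≈ 4.33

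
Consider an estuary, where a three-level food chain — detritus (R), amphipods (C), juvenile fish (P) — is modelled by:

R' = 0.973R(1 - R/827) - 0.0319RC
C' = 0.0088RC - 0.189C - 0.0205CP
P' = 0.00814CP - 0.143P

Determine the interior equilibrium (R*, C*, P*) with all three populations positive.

From dP/dt = 0: 0.00814C* = 0.143, so C* = 17.6.
From dR/dt = 0: 0.973(1 - R*/827) = 0.0319·17.6, giving R* = 827·(1 - 0.576) = 351.
From dC/dt = 0: 0.0088·351 - 0.189 = 0.0205P*, so P* = 2.9/0.0205 = 141.

R* ≈ 351, C* ≈ 17.6, P* ≈ 141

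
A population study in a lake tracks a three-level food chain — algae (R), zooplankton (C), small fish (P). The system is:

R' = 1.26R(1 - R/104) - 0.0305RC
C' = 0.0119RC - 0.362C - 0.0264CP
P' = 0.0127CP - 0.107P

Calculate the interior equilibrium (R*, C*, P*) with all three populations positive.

R* ≈ 82.8, C* ≈ 8.43, P* ≈ 23.6

From dP/dt = 0: 0.0127C* = 0.107, so C* = 8.43.
From dR/dt = 0: 1.26(1 - R*/104) = 0.0305·8.43, giving R* = 104·(1 - 0.204) = 82.8.
From dC/dt = 0: 0.0119·82.8 - 0.362 = 0.0264P*, so P* = 0.623/0.0264 = 23.6.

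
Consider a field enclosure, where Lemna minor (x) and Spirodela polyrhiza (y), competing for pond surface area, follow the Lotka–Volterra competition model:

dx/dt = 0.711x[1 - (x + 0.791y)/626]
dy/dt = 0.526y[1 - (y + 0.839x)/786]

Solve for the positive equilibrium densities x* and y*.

Setting both brackets to zero gives the nullclines x + 0.791y = 626 and 0.839x + y = 786.
Substituting y = 786 - 0.839x into the first: x(1 - 0.791·0.839) = 626 - 0.791·786.
So x* = 4.27/0.336 = 12.7, and then y* = 786 - 0.839·12.7 = 775.

x* ≈ 12.7, y* ≈ 775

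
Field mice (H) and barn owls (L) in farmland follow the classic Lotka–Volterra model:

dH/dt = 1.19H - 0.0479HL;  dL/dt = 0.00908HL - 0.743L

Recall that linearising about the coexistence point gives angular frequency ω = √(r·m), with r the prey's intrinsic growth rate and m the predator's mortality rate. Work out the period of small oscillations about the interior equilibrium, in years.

Here r = 1.19 and m = 0.743, so r·m = 0.884.
ω = √0.884 = 0.94 per year, hence T = 2π/ω ≈ 6.68 years.

T ≈ 6.68 years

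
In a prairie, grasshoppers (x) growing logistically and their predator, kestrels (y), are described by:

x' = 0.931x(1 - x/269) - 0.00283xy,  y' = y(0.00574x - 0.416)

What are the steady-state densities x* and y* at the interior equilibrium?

x* ≈ 72.5, y* ≈ 240

From dy/dt = 0 with y > 0: 0.00574x* = 0.416, so x* = 72.5.
Substitute into dx/dt = 0: 0.931(1 - 72.5/269) = 0.00283y*.
The bracket is 0.731, giving y* = 0.68/0.00283 = 240.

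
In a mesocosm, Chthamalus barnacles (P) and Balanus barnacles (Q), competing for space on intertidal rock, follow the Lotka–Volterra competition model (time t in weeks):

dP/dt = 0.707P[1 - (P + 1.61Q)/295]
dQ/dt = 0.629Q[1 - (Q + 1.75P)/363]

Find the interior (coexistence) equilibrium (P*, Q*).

P* ≈ 159, Q* ≈ 84.3

Setting both brackets to zero gives the nullclines P + 1.61Q = 295 and 1.75P + Q = 363.
Substituting Q = 363 - 1.75P into the first: P(1 - 1.61·1.75) = 295 - 1.61·363.
So P* = -289/-1.82 = 159, and then Q* = 363 - 1.75·159 = 84.3.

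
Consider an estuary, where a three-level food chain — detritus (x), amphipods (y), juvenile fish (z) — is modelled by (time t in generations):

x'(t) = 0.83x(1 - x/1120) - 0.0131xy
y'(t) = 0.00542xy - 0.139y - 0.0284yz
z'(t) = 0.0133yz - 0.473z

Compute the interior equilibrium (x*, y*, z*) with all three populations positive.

From dz/dt = 0: 0.0133y* = 0.473, so y* = 35.6.
From dx/dt = 0: 0.83(1 - x*/1120) = 0.0131·35.6, giving x* = 1120·(1 - 0.561) = 491.
From dy/dt = 0: 0.00542·491 - 0.139 = 0.0284z*, so z* = 2.52/0.0284 = 88.9.

x* ≈ 491, y* ≈ 35.6, z* ≈ 88.9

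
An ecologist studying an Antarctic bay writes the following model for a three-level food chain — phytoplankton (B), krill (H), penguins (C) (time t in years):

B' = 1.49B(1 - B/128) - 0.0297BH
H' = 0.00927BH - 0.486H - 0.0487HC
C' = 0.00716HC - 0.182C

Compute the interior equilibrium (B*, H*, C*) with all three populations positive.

B* ≈ 63.1, H* ≈ 25.4, C* ≈ 2.04

From dC/dt = 0: 0.00716H* = 0.182, so H* = 25.4.
From dB/dt = 0: 1.49(1 - B*/128) = 0.0297·25.4, giving B* = 128·(1 - 0.507) = 63.1.
From dH/dt = 0: 0.00927·63.1 - 0.486 = 0.0487C*, so C* = 0.0994/0.0487 = 2.04.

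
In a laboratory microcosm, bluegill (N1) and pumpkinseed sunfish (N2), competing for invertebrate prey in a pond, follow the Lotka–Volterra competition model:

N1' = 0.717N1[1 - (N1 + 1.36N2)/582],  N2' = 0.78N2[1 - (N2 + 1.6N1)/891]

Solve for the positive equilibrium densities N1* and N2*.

N1* ≈ 536, N2* ≈ 34.2

Setting both brackets to zero gives the nullclines N1 + 1.36N2 = 582 and 1.6N1 + N2 = 891.
Substituting N2 = 891 - 1.6N1 into the first: N1(1 - 1.36·1.6) = 582 - 1.36·891.
So N1* = -630/-1.18 = 536, and then N2* = 891 - 1.6·536 = 34.2.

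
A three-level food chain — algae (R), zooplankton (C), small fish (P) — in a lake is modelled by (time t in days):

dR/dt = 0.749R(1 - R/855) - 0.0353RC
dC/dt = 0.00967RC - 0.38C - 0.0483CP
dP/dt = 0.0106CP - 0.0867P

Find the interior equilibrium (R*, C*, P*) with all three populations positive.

From dP/dt = 0: 0.0106C* = 0.0867, so C* = 8.18.
From dR/dt = 0: 0.749(1 - R*/855) = 0.0353·8.18, giving R* = 855·(1 - 0.385) = 525.
From dC/dt = 0: 0.00967·525 - 0.38 = 0.0483P*, so P* = 4.7/0.0483 = 97.3.

R* ≈ 525, C* ≈ 8.18, P* ≈ 97.3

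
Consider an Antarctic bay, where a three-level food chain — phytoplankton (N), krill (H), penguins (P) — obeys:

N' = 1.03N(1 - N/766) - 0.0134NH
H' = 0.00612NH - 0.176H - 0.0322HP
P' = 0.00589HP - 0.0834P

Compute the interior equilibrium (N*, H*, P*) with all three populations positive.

N* ≈ 625, H* ≈ 14.2, P* ≈ 113

From dP/dt = 0: 0.00589H* = 0.0834, so H* = 14.2.
From dN/dt = 0: 1.03(1 - N*/766) = 0.0134·14.2, giving N* = 766·(1 - 0.184) = 625.
From dH/dt = 0: 0.00612·625 - 0.176 = 0.0322P*, so P* = 3.65/0.0322 = 113.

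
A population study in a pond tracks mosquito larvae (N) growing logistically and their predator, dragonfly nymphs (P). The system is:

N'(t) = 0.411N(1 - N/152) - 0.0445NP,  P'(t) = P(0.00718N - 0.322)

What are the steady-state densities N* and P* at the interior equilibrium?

N* ≈ 44.8, P* ≈ 6.51

From dP/dt = 0 with P > 0: 0.00718N* = 0.322, so N* = 44.8.
Substitute into dN/dt = 0: 0.411(1 - 44.8/152) = 0.0445P*.
The bracket is 0.705, giving P* = 0.29/0.0445 = 6.51.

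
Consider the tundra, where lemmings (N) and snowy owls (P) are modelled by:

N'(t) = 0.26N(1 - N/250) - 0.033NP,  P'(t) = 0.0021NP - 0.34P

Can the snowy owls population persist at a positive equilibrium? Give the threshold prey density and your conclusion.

The predator equation gives dP/dt > 0 only when N > 0.34/0.0021 = 162.
Without the predator, N → K = 250. Since 250 > 162, the predator can invade and persist.

Threshold N = 162; K > 162, so yes, the predator persists.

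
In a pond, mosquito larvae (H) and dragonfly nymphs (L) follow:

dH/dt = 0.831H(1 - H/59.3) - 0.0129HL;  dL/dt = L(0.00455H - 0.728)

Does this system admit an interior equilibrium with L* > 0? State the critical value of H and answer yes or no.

The predator equation gives dL/dt > 0 only when H > 0.728/0.00455 = 160.
Without the predator, H → K = 59.3. Since 59.3 < 160, the predator cannot invade.

Threshold H = 160; K < 160, so no, the predator goes extinct.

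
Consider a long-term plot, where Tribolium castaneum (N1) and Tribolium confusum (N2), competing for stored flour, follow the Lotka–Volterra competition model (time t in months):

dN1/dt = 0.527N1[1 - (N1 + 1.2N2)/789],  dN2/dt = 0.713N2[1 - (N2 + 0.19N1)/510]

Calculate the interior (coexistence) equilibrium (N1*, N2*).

N1* ≈ 229, N2* ≈ 466

Setting both brackets to zero gives the nullclines N1 + 1.2N2 = 789 and 0.19N1 + N2 = 510.
Substituting N2 = 510 - 0.19N1 into the first: N1(1 - 1.2·0.19) = 789 - 1.2·510.
So N1* = 177/0.772 = 229, and then N2* = 510 - 0.19·229 = 466.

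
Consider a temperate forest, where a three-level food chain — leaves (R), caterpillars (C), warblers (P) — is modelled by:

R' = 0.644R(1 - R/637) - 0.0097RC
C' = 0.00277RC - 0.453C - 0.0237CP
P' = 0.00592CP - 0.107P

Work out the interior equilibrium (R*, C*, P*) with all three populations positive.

From dP/dt = 0: 0.00592C* = 0.107, so C* = 18.1.
From dR/dt = 0: 0.644(1 - R*/637) = 0.0097·18.1, giving R* = 637·(1 - 0.272) = 464.
From dC/dt = 0: 0.00277·464 - 0.453 = 0.0237P*, so P* = 0.831/0.0237 = 35.1.

R* ≈ 464, C* ≈ 18.1, P* ≈ 35.1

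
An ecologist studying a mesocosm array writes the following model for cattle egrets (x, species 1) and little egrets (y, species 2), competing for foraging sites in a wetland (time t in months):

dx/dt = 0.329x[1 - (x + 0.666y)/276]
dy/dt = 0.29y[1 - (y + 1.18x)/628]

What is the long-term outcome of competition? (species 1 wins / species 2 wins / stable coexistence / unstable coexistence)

Compare the nullcline intercepts: K1/α12 = 276/0.666 = 414 < K2 = 628; K2/α21 = 628/1.18 = 532 > K1 = 276.
Since the inequalities point opposite ways, species 2 can invade but species 1 cannot.

species 2 excludes species 1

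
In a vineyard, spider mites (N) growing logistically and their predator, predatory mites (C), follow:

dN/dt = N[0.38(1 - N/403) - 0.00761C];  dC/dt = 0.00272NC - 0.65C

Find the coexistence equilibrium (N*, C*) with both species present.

N* ≈ 239, C* ≈ 20.3

From dC/dt = 0 with C > 0: 0.00272N* = 0.65, so N* = 239.
Substitute into dN/dt = 0: 0.38(1 - 239/403) = 0.00761C*.
The bracket is 0.407, giving C* = 0.155/0.00761 = 20.3.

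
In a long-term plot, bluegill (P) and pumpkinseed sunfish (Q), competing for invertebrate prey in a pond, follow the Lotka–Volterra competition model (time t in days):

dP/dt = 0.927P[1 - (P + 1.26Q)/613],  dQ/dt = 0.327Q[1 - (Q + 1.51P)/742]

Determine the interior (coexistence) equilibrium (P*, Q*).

P* ≈ 357, Q* ≈ 203

Setting both brackets to zero gives the nullclines P + 1.26Q = 613 and 1.51P + Q = 742.
Substituting Q = 742 - 1.51P into the first: P(1 - 1.26·1.51) = 613 - 1.26·742.
So P* = -322/-0.903 = 357, and then Q* = 742 - 1.51·357 = 203.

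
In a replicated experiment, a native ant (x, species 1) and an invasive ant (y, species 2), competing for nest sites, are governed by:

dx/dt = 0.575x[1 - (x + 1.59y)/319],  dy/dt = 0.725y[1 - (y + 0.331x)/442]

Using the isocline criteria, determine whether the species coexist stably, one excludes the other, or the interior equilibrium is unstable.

species 2 excludes species 1

Compare the nullcline intercepts: K1/α12 = 319/1.59 = 201 < K2 = 442; K2/α21 = 442/0.331 = 1340 > K1 = 319.
Since the inequalities point opposite ways, species 2 can invade but species 1 cannot.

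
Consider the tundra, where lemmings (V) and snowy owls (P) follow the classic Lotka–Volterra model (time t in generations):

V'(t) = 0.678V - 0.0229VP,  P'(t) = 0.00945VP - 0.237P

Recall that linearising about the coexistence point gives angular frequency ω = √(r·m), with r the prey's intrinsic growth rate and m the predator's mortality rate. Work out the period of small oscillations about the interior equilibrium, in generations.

Here r = 0.678 and m = 0.237, so r·m = 0.161.
ω = √0.161 = 0.401 per generation, hence T = 2π/ω ≈ 15.7 generations.

T ≈ 15.7 generations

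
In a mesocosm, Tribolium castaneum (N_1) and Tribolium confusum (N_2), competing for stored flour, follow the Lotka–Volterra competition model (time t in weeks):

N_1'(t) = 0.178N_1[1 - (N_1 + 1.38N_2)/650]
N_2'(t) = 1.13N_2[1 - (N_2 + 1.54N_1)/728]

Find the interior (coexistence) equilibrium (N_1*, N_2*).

Setting both brackets to zero gives the nullclines N_1 + 1.38N_2 = 650 and 1.54N_1 + N_2 = 728.
Substituting N_2 = 728 - 1.54N_1 into the first: N_1(1 - 1.38·1.54) = 650 - 1.38·728.
So N_1* = -355/-1.13 = 315, and then N_2* = 728 - 1.54·315 = 243.

N_1* ≈ 315, N_2* ≈ 243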